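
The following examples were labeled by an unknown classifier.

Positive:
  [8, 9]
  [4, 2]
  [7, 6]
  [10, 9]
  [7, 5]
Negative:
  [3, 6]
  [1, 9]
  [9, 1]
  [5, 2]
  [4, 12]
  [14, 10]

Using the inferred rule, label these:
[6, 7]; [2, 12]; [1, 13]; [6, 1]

All 'Positive' examples share one property — |first − second| ≤ 2 — and every 'Negative' example lacks it.

Positive, Negative, Negative, Negative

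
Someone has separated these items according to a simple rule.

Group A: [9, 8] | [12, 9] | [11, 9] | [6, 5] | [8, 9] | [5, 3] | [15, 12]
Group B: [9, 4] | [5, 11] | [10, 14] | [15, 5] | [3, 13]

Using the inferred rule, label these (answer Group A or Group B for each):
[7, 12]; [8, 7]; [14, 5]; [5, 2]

Group B, Group A, Group B, Group A

The distinguishing property — |first − second| ≤ 3 — holds for all the 'Group A' cases and none of the 'Group B' cases.
[7, 12] — |7−12| = 5, hence Group B. [8, 7] — |8−7| = 1, hence Group A. [14, 5] — |14−5| = 9, hence Group B. [5, 2] — |5−2| = 3, hence Group A.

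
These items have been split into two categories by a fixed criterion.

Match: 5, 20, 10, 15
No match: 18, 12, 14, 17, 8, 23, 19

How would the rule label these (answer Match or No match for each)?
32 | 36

No match, No match

All 'Match' examples share one property — multiple of 5 — and every 'No match' example lacks it.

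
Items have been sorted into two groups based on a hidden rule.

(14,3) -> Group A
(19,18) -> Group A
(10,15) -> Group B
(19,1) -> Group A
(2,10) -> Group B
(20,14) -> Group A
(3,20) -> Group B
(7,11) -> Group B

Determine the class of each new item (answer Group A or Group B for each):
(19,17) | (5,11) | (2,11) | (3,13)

Group A, Group B, Group B, Group B

The rule appears to be: first > second.
(19,17) — 19 > 17, hence Group A. (5,11) — 5 < 11, hence Group B. (2,11) — 2 < 11, hence Group B. (3,13) — 3 < 13, hence Group B.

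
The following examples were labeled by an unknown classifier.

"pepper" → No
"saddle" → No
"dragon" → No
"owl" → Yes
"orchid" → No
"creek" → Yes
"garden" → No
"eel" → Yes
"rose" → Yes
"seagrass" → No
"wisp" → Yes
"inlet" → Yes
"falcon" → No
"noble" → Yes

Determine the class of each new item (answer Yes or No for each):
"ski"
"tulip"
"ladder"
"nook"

Yes, Yes, No, Yes

The rule appears to be: length ≤ 5.
"ski": length 3 — satisfies this, so Yes. "tulip": length 5 — satisfies this, so Yes. "ladder": length 6 — fails the rule, so No. "nook": length 4 — satisfies this, so Yes.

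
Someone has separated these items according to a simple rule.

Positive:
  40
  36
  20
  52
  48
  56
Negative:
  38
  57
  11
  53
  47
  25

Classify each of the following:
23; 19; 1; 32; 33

Negative, Negative, Negative, Positive, Negative

The classifier is using: multiple of 4.
23: 23 = 4·5 + 3, fails the rule → Negative.
19: 19 = 4·4 + 3, fails the rule → Negative.
1: 1 = 4·0 + 1, fails the rule → Negative.
32: 32 = 4·8, fits → Positive.
33: 33 = 4·8 + 1, fails the rule → Negative.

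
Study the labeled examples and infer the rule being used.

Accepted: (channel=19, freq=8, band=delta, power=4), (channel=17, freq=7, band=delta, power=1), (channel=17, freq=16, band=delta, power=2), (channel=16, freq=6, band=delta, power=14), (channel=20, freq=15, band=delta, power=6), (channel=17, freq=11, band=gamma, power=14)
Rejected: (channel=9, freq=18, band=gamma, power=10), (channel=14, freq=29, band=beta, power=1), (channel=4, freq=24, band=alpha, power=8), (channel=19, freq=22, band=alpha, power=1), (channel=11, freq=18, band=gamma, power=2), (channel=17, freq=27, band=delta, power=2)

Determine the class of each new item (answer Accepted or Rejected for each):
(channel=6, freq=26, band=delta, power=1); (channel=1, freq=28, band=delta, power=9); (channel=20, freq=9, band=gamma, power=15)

Rejected, Rejected, Accepted

Every 'Accepted' example satisfies: freq ≤ 16. None of the 'Rejected' examples do.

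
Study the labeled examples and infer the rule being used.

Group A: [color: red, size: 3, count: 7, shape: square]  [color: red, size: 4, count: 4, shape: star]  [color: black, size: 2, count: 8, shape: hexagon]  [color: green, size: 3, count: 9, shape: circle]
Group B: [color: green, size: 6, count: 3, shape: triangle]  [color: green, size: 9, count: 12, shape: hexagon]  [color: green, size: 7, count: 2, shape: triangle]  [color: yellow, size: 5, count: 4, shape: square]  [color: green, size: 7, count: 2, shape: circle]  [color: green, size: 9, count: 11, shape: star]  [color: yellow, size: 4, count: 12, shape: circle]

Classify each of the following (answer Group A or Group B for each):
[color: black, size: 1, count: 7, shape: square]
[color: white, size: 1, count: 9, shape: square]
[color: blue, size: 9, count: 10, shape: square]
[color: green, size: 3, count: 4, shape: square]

Every 'Group A' example satisfies: count ≤ 9 AND size ≤ 4. None of the 'Group B' examples do.

Group A, Group A, Group B, Group A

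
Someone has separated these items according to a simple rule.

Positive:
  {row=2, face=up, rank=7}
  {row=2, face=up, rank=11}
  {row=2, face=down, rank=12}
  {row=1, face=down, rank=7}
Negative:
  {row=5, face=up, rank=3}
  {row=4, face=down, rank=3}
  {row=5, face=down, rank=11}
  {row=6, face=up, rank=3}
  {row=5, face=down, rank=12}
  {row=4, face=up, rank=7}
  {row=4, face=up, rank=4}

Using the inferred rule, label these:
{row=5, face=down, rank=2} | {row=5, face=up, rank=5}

Negative, Negative

All 'Positive' examples share one property — row ≤ 2 — and every 'Negative' example lacks it.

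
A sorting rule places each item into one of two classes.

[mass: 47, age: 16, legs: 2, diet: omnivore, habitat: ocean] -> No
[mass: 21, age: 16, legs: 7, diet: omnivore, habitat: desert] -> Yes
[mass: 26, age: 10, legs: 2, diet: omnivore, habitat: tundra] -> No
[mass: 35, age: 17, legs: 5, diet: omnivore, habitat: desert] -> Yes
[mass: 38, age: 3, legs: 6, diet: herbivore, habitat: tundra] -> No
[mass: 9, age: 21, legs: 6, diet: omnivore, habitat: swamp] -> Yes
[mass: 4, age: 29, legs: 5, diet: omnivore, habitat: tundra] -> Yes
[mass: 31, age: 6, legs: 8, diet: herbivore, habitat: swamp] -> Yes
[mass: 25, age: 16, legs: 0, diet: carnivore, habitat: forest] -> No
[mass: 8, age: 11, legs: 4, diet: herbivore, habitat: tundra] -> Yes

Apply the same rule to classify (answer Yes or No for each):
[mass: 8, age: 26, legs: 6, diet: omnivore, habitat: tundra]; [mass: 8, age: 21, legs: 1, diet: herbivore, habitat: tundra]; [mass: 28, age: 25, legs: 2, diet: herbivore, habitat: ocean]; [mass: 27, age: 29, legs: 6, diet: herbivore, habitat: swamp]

All 'Yes' examples share one property — legs ≥ 4 AND age ≥ 6 — and every 'No' example lacks it.
[mass: 8, age: 26, legs: 6, diet: omnivore, habitat: tundra]: legs = 6, age = 26 — checks out, so Yes. [mass: 8, age: 21, legs: 1, diet: herbivore, habitat: tundra]: legs = 1, age = 21 — doesn't match, so No. [mass: 28, age: 25, legs: 2, diet: herbivore, habitat: ocean]: legs = 2, age = 25 — doesn't match, so No. [mass: 27, age: 29, legs: 6, diet: herbivore, habitat: swamp]: legs = 6, age = 29 — checks out, so Yes.

Yes, No, No, Yes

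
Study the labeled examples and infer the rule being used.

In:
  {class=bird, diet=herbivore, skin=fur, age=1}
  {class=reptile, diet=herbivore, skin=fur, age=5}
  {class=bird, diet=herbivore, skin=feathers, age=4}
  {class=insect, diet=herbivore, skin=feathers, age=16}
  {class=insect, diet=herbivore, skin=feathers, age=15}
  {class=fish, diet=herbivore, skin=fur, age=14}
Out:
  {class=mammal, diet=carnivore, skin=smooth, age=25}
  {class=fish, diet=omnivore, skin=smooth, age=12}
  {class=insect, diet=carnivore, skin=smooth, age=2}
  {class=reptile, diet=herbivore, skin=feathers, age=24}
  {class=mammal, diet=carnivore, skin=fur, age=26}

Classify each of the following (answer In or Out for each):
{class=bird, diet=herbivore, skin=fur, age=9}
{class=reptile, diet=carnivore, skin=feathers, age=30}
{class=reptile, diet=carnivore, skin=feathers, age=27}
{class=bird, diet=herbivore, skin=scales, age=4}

One predicate separates the groups cleanly: diet is herbivore AND age ≤ 16.

In, Out, Out, In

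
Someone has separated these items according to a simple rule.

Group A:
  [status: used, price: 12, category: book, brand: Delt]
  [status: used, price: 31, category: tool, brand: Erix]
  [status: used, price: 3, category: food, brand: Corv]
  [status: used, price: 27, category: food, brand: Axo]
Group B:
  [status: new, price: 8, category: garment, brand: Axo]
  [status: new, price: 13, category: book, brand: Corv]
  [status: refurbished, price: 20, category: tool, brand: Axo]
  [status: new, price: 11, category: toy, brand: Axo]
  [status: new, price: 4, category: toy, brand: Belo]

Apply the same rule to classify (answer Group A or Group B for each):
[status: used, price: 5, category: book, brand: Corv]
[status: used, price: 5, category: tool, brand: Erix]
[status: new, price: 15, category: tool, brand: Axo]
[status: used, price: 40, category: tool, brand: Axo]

Group A, Group A, Group B, Group A

'Group A' ⟺ status is used.
[status: used, price: 5, category: book, brand: Corv]: status is used — satisfies this, so Group A. [status: used, price: 5, category: tool, brand: Erix]: status is used — satisfies this, so Group A. [status: new, price: 15, category: tool, brand: Axo]: status is new — fails the rule, so Group B. [status: used, price: 40, category: tool, brand: Axo]: status is used — satisfies this, so Group A.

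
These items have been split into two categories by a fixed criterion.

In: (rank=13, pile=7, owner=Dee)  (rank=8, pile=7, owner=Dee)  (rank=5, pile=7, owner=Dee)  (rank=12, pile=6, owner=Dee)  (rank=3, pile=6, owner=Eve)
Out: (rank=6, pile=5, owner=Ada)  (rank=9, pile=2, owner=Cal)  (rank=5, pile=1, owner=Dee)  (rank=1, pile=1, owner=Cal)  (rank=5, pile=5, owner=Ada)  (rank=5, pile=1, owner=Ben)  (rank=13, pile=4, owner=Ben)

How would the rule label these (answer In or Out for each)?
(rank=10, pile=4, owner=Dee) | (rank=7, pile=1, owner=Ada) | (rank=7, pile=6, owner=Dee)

Out, Out, In

One predicate separates the groups cleanly: pile ≥ 6.
Out: (rank=10, pile=4, owner=Dee), since pile = 4. Out: (rank=7, pile=1, owner=Ada), since pile = 1. In: (rank=7, pile=6, owner=Dee), since pile = 6.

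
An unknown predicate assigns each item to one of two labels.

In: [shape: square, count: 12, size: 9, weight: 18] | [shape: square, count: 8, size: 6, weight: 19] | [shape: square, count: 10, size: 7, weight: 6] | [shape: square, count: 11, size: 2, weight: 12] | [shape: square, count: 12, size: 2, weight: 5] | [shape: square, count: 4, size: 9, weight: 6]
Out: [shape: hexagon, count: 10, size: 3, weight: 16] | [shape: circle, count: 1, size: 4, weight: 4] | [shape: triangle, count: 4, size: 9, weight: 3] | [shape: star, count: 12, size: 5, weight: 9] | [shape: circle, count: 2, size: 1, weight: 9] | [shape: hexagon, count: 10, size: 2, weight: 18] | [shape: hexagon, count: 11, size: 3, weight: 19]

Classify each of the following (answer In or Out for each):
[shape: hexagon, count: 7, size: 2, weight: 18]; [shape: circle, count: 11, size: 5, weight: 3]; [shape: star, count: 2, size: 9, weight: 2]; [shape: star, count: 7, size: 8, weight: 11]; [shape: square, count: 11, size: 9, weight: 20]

Out, Out, Out, Out, In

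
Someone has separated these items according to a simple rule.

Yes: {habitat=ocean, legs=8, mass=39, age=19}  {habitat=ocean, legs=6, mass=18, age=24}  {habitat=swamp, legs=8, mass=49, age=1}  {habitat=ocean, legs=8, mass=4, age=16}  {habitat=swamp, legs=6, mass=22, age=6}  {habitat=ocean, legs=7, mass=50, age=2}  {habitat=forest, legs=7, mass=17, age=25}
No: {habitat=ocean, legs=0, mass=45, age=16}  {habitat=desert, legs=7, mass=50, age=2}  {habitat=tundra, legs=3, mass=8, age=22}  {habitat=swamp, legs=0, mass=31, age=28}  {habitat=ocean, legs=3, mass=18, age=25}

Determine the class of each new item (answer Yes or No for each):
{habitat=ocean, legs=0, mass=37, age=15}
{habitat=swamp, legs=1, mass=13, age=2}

No, No

A rule that fits every label: habitat is not desert AND legs ≥ 6 — true of each 'Yes' example, false of each 'No' one.
{habitat=ocean, legs=0, mass=37, age=15}: habitat is ocean, legs = 0 — does not satisfy this, so No. {habitat=swamp, legs=1, mass=13, age=2}: habitat is swamp, legs = 1 — does not satisfy this, so No.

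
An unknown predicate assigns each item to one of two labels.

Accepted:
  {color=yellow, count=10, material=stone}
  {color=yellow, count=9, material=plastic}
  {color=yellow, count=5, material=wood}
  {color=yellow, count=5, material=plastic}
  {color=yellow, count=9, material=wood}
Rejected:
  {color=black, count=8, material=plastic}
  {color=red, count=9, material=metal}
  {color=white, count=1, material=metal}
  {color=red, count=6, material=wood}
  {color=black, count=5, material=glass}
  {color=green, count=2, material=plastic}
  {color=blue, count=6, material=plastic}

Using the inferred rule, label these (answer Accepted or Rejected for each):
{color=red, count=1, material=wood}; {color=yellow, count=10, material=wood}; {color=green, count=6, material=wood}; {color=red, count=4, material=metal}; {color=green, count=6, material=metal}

The rule appears to be: color is yellow.
{color=red, count=1, material=wood} → color is red → Rejected.
{color=yellow, count=10, material=wood} → color is yellow → Accepted.
{color=green, count=6, material=wood} → color is green → Rejected.
{color=red, count=4, material=metal} → color is red → Rejected.
{color=green, count=6, material=metal} → color is green → Rejected.

Rejected, Accepted, Rejected, Rejected, Rejected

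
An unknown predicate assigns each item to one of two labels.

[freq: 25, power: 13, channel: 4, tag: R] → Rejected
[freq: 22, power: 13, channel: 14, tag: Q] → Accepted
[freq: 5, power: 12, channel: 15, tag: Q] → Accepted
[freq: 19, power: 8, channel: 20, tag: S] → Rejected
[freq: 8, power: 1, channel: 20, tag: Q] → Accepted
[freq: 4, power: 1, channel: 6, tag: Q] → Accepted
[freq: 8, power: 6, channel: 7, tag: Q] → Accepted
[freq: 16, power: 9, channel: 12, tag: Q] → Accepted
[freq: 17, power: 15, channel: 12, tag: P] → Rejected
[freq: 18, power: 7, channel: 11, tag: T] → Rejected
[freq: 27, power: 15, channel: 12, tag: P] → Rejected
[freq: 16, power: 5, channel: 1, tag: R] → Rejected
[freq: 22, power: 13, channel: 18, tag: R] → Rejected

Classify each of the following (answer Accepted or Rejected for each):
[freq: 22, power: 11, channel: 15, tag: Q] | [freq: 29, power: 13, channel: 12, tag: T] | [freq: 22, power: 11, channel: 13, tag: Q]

Accepted, Rejected, Accepted

'Accepted' ⟺ tag is Q.
[freq: 22, power: 11, channel: 15, tag: Q]: tag is Q — has this property, so Accepted. [freq: 29, power: 13, channel: 12, tag: T]: tag is T — does not pass, so Rejected. [freq: 22, power: 11, channel: 13, tag: Q]: tag is Q — has this property, so Accepted.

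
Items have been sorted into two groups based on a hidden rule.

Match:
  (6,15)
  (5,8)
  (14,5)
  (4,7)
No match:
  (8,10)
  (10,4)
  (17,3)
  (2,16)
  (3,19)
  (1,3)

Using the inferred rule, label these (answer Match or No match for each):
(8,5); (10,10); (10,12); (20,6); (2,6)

Every 'Match' example satisfies: sum is odd. None of the 'No match' examples do.
(8,5): Match (8+5 = 13).
(10,10): No match (10+10 = 20).
(10,12): No match (10+12 = 22).
(20,6): No match (20+6 = 26).
(2,6): No match (2+6 = 8).

Match, No match, No match, No match, No match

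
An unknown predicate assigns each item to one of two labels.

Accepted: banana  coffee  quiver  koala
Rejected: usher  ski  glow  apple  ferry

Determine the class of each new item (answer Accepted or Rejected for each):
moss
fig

Rejected, Rejected

Rule: has ≥ 3 vowels. This holds for each 'Accepted' example and fails for each 'Rejected' one.
moss — 1 vowel, hence Rejected.
fig — 1 vowel, hence Rejected.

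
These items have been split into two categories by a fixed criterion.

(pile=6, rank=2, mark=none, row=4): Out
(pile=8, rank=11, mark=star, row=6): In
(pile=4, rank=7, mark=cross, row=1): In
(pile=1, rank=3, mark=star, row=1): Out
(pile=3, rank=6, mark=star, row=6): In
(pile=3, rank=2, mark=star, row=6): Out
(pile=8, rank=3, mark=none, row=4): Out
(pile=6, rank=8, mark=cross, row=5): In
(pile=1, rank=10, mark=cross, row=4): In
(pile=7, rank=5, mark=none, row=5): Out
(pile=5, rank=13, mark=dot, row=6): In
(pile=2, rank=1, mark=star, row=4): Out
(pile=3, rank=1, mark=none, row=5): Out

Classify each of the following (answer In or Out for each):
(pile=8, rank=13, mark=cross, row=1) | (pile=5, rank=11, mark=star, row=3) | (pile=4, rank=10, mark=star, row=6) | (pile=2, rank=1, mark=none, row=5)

A rule that fits every label: rank ≥ 6 — true of each 'In' example, false of each 'Out' one.

In, In, In, Out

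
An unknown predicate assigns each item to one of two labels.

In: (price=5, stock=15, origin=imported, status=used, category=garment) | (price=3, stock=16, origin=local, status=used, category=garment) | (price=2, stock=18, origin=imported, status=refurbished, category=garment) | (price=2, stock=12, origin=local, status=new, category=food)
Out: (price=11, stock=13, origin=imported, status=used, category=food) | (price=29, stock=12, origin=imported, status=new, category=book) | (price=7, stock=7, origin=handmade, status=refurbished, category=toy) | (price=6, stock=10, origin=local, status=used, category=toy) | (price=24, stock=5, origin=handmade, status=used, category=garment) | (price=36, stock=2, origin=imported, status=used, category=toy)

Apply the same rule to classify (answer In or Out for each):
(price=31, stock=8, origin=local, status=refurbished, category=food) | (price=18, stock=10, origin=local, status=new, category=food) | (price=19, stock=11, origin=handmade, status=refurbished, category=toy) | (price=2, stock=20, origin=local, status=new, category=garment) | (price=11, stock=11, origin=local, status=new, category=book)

Out, Out, Out, In, Out

All 'In' examples share one property — price ≤ 5 — and every 'Out' example lacks it.
(price=31, stock=8, origin=local, status=refurbished, category=food): price = 31 — fails the rule, so Out. (price=18, stock=10, origin=local, status=new, category=food): price = 18 — fails the rule, so Out. (price=19, stock=11, origin=handmade, status=refurbished, category=toy): price = 19 — fails the rule, so Out. (price=2, stock=20, origin=local, status=new, category=garment): price = 2 — meets the rule, so In. (price=11, stock=11, origin=local, status=new, category=book): price = 11 — fails the rule, so Out.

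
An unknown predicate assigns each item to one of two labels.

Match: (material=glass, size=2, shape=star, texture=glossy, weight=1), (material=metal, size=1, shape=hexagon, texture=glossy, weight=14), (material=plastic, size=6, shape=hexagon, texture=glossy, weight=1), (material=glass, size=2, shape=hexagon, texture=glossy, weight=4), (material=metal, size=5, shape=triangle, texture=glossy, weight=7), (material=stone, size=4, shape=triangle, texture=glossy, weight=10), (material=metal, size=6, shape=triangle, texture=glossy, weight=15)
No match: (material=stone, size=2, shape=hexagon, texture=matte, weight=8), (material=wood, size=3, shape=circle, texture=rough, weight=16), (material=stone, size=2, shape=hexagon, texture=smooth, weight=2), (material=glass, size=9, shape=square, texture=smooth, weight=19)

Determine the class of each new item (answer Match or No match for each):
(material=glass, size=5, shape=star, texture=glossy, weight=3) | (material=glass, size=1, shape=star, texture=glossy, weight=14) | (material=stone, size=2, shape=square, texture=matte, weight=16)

Match, Match, No match

Looking at the examples, the only property every 'Match' case has and every 'No match' case lacks is: texture is glossy.
(material=glass, size=5, shape=star, texture=glossy, weight=3) → texture is glossy → Match.
(material=glass, size=1, shape=star, texture=glossy, weight=14) → texture is glossy → Match.
(material=stone, size=2, shape=square, texture=matte, weight=16) → texture is matte → No match.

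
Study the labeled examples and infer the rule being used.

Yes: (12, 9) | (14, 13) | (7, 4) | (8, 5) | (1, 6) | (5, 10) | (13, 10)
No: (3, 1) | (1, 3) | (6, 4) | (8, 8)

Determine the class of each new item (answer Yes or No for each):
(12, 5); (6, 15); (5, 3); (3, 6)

One predicate separates the groups cleanly: sum is odd.

Yes, Yes, No, Yes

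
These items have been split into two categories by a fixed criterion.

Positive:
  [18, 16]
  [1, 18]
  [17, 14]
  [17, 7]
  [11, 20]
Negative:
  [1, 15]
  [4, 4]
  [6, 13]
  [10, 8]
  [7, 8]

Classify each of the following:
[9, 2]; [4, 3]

Negative, Negative

All 'Positive' examples share one property — max ≥ 16 — and every 'Negative' example lacks it.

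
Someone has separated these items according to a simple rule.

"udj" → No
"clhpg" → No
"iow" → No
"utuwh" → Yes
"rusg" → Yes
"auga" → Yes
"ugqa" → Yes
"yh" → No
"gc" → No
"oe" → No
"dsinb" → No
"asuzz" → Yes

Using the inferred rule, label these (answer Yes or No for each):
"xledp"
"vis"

No, No

A rule that fits every label: length ≥ 4 AND contains 'u' — true of each 'Yes' example, false of each 'No' one.
No: "xledp", since length 5, no 'u'.
No: "vis", since length 3, no 'u'.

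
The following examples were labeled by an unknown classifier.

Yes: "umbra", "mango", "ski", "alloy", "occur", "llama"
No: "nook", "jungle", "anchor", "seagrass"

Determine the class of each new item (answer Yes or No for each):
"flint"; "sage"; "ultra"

The rule appears to be: odd length.
"flint": Yes (length 5).
"sage": No (length 4).
"ultra": Yes (length 5).

Yes, No, Yes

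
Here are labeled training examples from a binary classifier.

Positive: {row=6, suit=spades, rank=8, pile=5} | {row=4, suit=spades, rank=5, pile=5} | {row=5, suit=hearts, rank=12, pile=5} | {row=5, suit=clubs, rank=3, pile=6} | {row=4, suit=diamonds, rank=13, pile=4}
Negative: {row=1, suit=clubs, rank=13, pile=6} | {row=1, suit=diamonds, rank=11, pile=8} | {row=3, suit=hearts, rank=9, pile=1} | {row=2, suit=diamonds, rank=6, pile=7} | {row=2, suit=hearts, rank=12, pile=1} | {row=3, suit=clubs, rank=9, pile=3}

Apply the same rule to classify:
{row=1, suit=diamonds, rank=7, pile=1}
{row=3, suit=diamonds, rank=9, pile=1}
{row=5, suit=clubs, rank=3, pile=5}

One predicate separates the groups cleanly: row ≥ 4.
{row=1, suit=diamonds, rank=7, pile=1} — row = 1, hence Negative.
{row=3, suit=diamonds, rank=9, pile=1} — row = 3, hence Negative.
{row=5, suit=clubs, rank=3, pile=5} — row = 5, hence Positive.

Negative, Negative, Positive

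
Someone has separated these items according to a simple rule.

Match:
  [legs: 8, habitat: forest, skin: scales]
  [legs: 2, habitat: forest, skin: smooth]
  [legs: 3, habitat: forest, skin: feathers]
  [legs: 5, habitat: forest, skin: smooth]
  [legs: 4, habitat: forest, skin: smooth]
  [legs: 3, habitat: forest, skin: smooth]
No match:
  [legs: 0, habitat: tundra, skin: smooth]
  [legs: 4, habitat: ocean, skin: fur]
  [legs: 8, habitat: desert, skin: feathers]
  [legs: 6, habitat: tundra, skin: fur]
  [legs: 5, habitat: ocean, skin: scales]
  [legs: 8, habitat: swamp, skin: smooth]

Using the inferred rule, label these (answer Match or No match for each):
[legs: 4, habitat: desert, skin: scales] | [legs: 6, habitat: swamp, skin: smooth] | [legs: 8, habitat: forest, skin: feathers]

The common property of the 'Match' items is: habitat is forest. No 'No match' item has it.
[legs: 4, habitat: desert, skin: scales]: No match (habitat is desert). [legs: 6, habitat: swamp, skin: smooth]: No match (habitat is swamp). [legs: 8, habitat: forest, skin: feathers]: Match (habitat is forest).

No match, No match, Match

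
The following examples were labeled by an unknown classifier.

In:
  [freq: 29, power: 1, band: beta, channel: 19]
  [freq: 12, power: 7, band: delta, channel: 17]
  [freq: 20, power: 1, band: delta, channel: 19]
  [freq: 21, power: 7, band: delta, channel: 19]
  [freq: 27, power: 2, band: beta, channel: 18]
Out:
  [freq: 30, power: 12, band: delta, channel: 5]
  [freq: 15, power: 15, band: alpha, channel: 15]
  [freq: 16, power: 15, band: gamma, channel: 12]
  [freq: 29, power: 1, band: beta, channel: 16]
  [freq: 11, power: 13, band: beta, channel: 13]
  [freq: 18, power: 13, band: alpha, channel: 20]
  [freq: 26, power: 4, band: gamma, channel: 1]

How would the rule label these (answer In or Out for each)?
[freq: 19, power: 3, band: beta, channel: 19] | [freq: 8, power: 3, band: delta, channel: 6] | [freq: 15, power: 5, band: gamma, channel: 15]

The distinguishing property — channel ≥ 17 AND power ≤ 7 — holds for all the 'In' cases and none of the 'Out' cases.
[freq: 19, power: 3, band: beta, channel: 19]: channel = 19, power = 3 — qualifies, so In.
[freq: 8, power: 3, band: delta, channel: 6]: channel = 6, power = 3 — does not satisfy this, so Out.
[freq: 15, power: 5, band: gamma, channel: 15]: channel = 15, power = 5 — does not satisfy this, so Out.

In, Out, Out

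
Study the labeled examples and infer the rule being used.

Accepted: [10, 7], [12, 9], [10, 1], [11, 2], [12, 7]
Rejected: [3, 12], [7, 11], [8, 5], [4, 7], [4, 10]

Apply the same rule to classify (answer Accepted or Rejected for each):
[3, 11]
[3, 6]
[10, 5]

Rejected, Rejected, Accepted

Every 'Accepted' example satisfies: first ≥ 9. None of the 'Rejected' examples do.
[3, 11]: Rejected (first 3).
[3, 6]: Rejected (first 3).
[10, 5]: Accepted (first 10).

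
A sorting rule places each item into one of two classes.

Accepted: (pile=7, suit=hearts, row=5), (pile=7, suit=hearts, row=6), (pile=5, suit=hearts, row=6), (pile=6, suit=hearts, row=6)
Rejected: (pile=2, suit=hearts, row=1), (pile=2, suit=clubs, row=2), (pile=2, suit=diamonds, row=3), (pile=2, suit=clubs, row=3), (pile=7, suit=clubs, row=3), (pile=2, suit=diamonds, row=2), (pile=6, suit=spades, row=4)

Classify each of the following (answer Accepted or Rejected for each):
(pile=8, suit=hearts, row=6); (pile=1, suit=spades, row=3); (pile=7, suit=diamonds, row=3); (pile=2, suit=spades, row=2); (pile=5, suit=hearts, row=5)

Accepted, Rejected, Rejected, Rejected, Accepted

Rule: row ≥ 5. This holds for each 'Accepted' example and fails for each 'Rejected' one.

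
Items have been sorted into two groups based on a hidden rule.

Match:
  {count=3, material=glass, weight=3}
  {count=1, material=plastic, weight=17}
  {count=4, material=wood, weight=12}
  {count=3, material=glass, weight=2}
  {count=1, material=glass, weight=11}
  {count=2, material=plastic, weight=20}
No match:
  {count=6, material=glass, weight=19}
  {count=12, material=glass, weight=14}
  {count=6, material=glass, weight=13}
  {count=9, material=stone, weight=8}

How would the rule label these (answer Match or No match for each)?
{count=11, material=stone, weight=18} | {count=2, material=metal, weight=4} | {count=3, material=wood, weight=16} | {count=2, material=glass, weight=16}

No match, Match, Match, Match

Rule: count ≤ 4. This holds for each 'Match' example and fails for each 'No match' one.
{count=11, material=stone, weight=18} — count = 11, hence No match.
{count=2, material=metal, weight=4} — count = 2, hence Match.
{count=3, material=wood, weight=16} — count = 3, hence Match.
{count=2, material=glass, weight=16} — count = 2, hence Match.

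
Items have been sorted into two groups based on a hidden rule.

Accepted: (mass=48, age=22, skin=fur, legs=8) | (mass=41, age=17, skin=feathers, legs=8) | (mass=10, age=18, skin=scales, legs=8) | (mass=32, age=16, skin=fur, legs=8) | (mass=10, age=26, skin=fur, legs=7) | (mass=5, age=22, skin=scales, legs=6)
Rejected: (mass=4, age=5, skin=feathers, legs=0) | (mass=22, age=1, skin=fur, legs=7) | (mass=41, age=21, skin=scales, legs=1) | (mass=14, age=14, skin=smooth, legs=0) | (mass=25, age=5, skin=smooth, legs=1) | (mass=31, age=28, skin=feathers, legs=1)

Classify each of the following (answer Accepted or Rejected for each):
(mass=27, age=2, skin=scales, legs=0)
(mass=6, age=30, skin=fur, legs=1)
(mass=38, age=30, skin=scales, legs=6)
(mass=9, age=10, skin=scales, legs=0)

Rejected, Rejected, Accepted, Rejected

A rule that fits every label: legs ≥ 6 AND age ≥ 5 — true of each 'Accepted' example, false of each 'Rejected' one.
(mass=27, age=2, skin=scales, legs=0): Rejected (legs = 0, age = 2).
(mass=6, age=30, skin=fur, legs=1): Rejected (legs = 1, age = 30).
(mass=38, age=30, skin=scales, legs=6): Accepted (legs = 6, age = 30).
(mass=9, age=10, skin=scales, legs=0): Rejected (legs = 0, age = 10).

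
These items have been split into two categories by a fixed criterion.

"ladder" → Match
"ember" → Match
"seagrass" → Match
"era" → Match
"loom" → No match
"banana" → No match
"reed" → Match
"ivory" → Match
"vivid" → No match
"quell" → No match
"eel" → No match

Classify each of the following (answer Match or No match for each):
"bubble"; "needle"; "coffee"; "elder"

The classifier is using: contains 'r'.
"bubble" → no 'r' → No match.
"needle" → no 'r' → No match.
"coffee" → no 'r' → No match.
"elder" → has 'r' → Match.

No match, No match, No match, Match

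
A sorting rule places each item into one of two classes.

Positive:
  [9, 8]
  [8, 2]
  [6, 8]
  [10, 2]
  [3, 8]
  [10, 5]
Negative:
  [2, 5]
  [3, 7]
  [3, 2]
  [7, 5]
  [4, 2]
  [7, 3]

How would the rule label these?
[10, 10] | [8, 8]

'Positive' ⟺ max ≥ 8.
[10, 10] — max 10, hence Positive. [8, 8] — max 8, hence Positive.

Positive, Positive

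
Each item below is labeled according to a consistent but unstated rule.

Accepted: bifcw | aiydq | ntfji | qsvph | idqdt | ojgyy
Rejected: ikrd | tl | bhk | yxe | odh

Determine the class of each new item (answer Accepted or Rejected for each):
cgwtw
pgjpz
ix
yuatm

Accepted, Accepted, Rejected, Accepted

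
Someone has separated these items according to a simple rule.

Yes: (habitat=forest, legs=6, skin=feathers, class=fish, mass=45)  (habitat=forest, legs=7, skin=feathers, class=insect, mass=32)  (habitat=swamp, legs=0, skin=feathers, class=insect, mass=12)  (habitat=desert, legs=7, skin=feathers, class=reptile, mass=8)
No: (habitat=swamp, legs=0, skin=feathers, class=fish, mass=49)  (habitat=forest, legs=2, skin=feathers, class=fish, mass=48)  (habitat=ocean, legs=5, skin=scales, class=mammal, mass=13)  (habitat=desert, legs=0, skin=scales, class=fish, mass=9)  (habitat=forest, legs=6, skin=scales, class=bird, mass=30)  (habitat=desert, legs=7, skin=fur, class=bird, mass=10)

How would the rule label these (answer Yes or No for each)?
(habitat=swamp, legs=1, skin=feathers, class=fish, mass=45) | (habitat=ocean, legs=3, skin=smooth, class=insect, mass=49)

The pattern is that an item is 'Yes' exactly when: skin is feathers AND mass ≤ 45.
(habitat=swamp, legs=1, skin=feathers, class=fish, mass=45): skin is feathers, mass = 45 — passes, so Yes.
(habitat=ocean, legs=3, skin=smooth, class=insect, mass=49): skin is smooth, mass = 49 — does not fit, so No.

Yes, No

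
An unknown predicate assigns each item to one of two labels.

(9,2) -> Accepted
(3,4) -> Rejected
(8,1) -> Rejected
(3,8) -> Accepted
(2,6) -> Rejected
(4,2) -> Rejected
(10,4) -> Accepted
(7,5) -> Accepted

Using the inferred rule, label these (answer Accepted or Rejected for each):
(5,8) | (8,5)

Accepted, Accepted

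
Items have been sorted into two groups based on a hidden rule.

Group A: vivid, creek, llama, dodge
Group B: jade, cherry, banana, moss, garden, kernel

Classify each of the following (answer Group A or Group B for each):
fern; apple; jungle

The rule appears to be: odd length.
fern → length 4 → Group B.
apple → length 5 → Group A.
jungle → length 6 → Group B.

Group B, Group A, Group B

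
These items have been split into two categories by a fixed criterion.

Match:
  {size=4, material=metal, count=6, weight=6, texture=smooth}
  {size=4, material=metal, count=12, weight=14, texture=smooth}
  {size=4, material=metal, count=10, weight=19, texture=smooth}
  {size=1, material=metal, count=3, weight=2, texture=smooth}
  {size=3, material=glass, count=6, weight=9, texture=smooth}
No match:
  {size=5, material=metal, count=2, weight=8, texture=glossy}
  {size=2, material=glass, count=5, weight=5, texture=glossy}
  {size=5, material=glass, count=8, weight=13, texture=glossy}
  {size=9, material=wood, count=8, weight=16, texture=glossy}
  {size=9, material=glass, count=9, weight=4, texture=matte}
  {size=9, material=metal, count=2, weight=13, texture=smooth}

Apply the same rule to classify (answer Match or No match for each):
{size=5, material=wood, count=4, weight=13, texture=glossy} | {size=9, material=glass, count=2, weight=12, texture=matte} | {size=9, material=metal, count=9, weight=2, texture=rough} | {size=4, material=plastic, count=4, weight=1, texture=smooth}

All 'Match' examples share one property — texture is smooth AND size ≤ 4 — and every 'No match' example lacks it.
No match: {size=5, material=wood, count=4, weight=13, texture=glossy}, since texture is glossy, size = 5.
No match: {size=9, material=glass, count=2, weight=12, texture=matte}, since texture is matte, size = 9.
No match: {size=9, material=metal, count=9, weight=2, texture=rough}, since texture is rough, size = 9.
Match: {size=4, material=plastic, count=4, weight=1, texture=smooth}, since texture is smooth, size = 4.

No match, No match, No match, Match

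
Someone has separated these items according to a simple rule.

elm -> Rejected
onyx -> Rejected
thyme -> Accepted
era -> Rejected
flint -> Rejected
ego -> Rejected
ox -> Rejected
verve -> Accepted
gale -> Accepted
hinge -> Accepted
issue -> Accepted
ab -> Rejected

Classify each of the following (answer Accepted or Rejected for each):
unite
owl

Accepted, Rejected

The common property of the 'Accepted' items is: ends with 'e'. No 'Rejected' item has it.
unite: ends with 'e', satisfies this → Accepted. owl: ends with 'l', doesn't match → Rejected.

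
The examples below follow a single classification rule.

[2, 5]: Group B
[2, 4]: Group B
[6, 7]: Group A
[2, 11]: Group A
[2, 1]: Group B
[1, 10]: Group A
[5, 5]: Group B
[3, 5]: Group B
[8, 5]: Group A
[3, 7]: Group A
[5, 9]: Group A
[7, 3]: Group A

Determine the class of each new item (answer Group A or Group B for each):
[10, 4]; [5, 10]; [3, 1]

Group A, Group A, Group B

The simplest hypothesis consistent with all the labels is: max ≥ 6.
[10, 4] → max 10 → Group A. [5, 10] → max 10 → Group A. [3, 1] → max 3 → Group B.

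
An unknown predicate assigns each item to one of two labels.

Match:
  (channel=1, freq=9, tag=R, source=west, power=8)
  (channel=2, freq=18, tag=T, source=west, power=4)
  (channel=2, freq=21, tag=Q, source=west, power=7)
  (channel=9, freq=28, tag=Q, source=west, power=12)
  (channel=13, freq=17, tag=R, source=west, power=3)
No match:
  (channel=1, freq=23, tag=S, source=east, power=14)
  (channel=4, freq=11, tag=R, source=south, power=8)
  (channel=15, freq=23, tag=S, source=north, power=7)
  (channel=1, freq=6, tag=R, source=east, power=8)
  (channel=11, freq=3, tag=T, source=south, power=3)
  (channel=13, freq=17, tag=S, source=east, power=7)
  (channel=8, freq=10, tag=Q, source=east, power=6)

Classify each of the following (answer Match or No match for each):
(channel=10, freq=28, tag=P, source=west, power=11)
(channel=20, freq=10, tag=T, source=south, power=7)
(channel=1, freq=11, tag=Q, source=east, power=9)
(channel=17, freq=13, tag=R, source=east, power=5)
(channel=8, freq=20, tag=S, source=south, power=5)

Looking at the examples, the only property every 'Match' case has and every 'No match' case lacks is: source is west.

Match, No match, No match, No match, No match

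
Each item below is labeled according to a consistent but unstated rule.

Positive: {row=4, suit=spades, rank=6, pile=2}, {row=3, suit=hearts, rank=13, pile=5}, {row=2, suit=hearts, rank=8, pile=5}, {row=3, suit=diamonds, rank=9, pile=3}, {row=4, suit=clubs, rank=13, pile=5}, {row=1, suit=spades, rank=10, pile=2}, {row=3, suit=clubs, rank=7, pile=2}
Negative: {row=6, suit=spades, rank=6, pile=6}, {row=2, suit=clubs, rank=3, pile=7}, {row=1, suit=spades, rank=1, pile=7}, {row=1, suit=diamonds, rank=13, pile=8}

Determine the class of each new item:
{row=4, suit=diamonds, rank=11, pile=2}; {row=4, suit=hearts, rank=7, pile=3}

Every 'Positive' example satisfies: pile ≤ 5. None of the 'Negative' examples do.
{row=4, suit=diamonds, rank=11, pile=2} — pile = 2, hence Positive.
{row=4, suit=hearts, rank=7, pile=3} — pile = 3, hence Positive.

Positive, Positive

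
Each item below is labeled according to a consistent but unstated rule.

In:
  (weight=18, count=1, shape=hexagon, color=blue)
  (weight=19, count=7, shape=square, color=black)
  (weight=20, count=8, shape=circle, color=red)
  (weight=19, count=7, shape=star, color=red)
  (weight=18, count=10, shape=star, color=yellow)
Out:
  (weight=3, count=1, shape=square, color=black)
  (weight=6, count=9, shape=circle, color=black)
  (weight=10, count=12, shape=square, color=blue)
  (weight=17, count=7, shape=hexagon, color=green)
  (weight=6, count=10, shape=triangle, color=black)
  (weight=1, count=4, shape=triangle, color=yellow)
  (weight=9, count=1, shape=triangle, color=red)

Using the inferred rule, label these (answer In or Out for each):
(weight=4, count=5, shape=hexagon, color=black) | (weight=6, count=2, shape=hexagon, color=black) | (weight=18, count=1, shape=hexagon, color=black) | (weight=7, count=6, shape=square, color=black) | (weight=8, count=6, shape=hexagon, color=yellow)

Out, Out, In, Out, Out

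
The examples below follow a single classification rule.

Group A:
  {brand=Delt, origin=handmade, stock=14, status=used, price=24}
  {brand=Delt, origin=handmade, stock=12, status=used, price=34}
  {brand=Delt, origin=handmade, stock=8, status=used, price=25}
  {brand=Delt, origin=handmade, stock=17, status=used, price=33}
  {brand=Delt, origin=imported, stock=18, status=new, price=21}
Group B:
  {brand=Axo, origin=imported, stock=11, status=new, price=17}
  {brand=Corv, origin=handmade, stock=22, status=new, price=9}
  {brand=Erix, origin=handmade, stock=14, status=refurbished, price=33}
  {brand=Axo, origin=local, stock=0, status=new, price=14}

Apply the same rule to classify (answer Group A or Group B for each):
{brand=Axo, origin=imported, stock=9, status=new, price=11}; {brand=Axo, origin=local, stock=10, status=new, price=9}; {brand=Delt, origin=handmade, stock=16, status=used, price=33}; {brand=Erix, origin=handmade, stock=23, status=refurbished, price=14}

Group B, Group B, Group A, Group B

Every 'Group A' example satisfies: brand is Delt. None of the 'Group B' examples do.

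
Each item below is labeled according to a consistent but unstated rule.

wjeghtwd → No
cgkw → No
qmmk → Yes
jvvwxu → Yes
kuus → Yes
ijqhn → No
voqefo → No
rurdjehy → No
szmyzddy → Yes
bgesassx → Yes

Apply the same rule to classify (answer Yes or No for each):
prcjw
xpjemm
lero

No, Yes, No

A rule that fits every label: has a double letter — true of each 'Yes' example, false of each 'No' one.
prcjw: no doubled letter — fails this test, so No. xpjemm: 'mm' doubled — passes, so Yes. lero: no doubled letter — fails this test, so No.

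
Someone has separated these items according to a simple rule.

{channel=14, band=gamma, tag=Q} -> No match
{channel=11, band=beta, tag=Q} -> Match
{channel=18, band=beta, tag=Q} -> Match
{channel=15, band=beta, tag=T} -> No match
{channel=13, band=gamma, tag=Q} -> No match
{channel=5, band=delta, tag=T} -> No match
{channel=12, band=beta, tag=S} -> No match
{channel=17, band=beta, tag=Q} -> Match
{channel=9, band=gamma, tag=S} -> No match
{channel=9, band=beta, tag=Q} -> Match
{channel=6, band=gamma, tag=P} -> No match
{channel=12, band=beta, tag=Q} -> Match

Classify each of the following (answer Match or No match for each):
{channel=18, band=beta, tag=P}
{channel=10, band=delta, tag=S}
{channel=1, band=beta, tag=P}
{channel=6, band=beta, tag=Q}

No match, No match, No match, Match

The distinguishing property — tag is Q AND band is beta — holds for all the 'Match' cases and none of the 'No match' cases.
{channel=18, band=beta, tag=P} → tag is P, band is beta → No match. {channel=10, band=delta, tag=S} → tag is S, band is delta → No match. {channel=1, band=beta, tag=P} → tag is P, band is beta → No match. {channel=6, band=beta, tag=Q} → tag is Q, band is beta → Match.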